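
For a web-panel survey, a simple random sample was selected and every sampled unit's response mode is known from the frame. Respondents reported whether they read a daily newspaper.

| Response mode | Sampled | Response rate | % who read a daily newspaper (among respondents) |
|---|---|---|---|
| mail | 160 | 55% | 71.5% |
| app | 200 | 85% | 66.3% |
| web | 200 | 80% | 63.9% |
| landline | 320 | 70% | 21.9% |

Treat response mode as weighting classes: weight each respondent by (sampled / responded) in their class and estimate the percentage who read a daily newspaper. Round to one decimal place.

50.6%

Weighting each respondent by the inverse class response rate inflates each class back to its sampled size, so the class weight is n_sampled:
  mail: 160 × 71.5 = 11,440
  app: 200 × 66.3 = 13,260
  web: 200 × 63.9 = 12,780
  landline: 320 × 21.9 = 7008
Adjusted estimate = 44,488 / 880 = 50.5545 → 50.6%.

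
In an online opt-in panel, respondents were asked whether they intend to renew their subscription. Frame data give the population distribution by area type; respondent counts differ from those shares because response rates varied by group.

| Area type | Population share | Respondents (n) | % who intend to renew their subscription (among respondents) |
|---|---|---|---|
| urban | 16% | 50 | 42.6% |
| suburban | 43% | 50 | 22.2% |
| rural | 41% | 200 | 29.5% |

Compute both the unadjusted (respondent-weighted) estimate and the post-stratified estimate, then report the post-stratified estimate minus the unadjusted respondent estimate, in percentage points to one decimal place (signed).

-2.0 percentage points

Without adjustment, the pooled respondent share is:
  (50/300)×42.6 + (50/300)×22.2 + (200/300)×29.5 = 30.4667%
Reweighting by population area type shares:
  0.16×42.6 + 0.43×22.2 + 0.41×29.5 = 28.457%
Difference = 28.457 − 30.4667 = -2.0097 pp.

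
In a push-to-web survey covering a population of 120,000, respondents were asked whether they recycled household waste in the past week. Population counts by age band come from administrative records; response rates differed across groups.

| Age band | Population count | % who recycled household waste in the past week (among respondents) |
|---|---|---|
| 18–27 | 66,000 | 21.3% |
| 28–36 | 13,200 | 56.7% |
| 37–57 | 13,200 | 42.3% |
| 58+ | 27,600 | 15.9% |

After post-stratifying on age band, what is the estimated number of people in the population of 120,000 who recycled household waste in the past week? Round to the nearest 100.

31,500

Apply each group's respondent rate to its population count:
  18–27: 66,000 × 21.3% = 14,058
  28–36: 13,200 × 56.7% = 7484.4
  37–57: 13,200 × 42.3% = 5583.6
  58+: 27,600 × 15.9% = 4388.4
Estimated total = 31514.4 → 31,500.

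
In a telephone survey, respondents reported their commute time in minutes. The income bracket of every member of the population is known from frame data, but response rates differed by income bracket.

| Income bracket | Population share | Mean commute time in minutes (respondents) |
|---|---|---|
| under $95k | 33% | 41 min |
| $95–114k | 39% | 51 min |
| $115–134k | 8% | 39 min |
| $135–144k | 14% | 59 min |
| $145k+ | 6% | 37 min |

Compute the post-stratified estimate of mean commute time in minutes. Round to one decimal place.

Post-stratification weights by population share, not respondent share:
  under $95k: 0.33 × 41 = 13.53
  $95–114k: 0.39 × 51 = 19.89
  $115–134k: 0.08 × 39 = 3.12
  $135–144k: 0.14 × 59 = 8.26
  $145k+: 0.06 × 37 = 2.22
Post-stratified estimate = 47.02 → 47.0.

47.0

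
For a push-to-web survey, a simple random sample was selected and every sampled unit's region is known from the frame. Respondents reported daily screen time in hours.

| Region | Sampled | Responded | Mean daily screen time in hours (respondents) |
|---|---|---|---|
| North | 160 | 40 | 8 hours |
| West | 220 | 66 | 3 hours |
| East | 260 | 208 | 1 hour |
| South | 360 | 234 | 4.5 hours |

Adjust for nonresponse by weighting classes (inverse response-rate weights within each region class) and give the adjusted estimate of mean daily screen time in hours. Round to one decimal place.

Class response rates: North 40/160 = 25%, West 66/220 = 30%, East 208/260 = 80%, South 234/360 = 65%.
With weight = n_sampled/n_responded per class, the weighted class total is n_sampled:
  North: 160 × 8 = 1280
  West: 220 × 3 = 660
  East: 260 × 1 = 260
  South: 360 × 4.5 = 1620
Adjusted estimate = 3820 / 1,000 = 3.82 → 3.8.

3.8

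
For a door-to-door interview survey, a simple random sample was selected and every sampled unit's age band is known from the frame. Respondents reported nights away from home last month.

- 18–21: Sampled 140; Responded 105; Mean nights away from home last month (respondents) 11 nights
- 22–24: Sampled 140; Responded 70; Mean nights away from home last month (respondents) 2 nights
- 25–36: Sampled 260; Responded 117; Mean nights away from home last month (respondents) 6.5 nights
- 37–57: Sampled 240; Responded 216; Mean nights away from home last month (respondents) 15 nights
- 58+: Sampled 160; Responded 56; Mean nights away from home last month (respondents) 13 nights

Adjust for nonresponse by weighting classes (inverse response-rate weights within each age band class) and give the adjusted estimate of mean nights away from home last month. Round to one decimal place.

9.8

Class response rates: 18–21 105/140 = 75%, 22–24 70/140 = 50%, 25–36 117/260 = 45%, 37–57 216/240 = 90%, 58+ 56/160 = 35%.
Weighting each respondent by the inverse class response rate inflates each class back to its sampled size, so the class weight is n_sampled:
  18–21: 140 × 11 = 1540
  22–24: 140 × 2 = 280
  25–36: 260 × 6.5 = 1690
  37–57: 240 × 15 = 3600
  58+: 160 × 13 = 2080
Adjusted estimate = 9190 / 940 = 9.7766 → 9.8.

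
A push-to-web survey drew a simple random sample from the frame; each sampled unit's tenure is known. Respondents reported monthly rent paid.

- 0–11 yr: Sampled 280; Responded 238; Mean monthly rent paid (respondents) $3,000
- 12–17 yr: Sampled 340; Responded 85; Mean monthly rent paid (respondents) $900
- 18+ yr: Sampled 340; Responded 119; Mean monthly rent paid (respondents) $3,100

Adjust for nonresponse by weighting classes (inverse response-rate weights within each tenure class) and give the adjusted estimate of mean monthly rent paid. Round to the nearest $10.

Response rates by class: 0–11 yr 238/280 = 85%, 12–17 yr 85/340 = 25%, 18+ yr 119/340 = 35%.
With weight = n_sampled/n_responded per class, the weighted class total is n_sampled:
  0–11 yr: 280 × 3000 = 840,000
  12–17 yr: 340 × 900 = 306,000
  18+ yr: 340 × 3100 = 1,054,000
Adjusted estimate = 2,200,000 / 960 = 2291.67 → $2,290.

$2,290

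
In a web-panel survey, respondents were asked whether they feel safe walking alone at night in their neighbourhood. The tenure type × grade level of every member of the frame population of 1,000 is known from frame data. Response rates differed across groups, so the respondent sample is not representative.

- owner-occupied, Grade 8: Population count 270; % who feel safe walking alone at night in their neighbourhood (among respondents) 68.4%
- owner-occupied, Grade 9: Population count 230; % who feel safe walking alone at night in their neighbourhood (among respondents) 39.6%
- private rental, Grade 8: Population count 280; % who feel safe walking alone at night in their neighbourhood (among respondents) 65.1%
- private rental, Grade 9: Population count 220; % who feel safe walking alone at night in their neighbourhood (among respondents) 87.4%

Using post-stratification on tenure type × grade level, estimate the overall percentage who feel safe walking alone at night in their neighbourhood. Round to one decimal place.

Each cell contributes population-share × respondent value:
  owner-occupied, Grade 8: (270/1,000) × 68.4 = 18.468
  owner-occupied, Grade 9: (230/1,000) × 39.6 = 9.108
  private rental, Grade 8: (280/1,000) × 65.1 = 18.228
  private rental, Grade 9: (220/1,000) × 87.4 = 19.228
Post-stratified estimate = 65.032 → 65.0%.

65.0%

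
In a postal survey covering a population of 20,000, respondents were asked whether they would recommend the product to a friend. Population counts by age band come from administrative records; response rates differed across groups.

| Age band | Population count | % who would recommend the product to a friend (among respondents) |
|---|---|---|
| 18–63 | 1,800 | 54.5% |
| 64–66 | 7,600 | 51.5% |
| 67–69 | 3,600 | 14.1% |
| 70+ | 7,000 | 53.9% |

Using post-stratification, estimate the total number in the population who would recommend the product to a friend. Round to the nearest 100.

Each cell contributes its population count × the respondent rate:
  18–63: 1,800 × 54.5% = 981
  64–66: 7,600 × 51.5% = 3914
  67–69: 3,600 × 14.1% = 507.6
  70+: 7,000 × 53.9% = 3773
Estimated total = 9175.6 → 9,200.

9,200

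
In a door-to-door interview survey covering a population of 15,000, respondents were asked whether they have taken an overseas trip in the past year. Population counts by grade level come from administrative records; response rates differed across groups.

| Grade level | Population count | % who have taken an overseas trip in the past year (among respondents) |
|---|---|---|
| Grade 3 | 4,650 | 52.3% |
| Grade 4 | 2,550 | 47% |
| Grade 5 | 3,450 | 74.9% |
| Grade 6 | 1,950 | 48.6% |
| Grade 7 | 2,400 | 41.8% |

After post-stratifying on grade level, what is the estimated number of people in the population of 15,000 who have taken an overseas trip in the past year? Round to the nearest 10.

Estimated count per cell = population count × respondent percentage:
  Grade 3: 4,650 × 52.3% = 2431.95
  Grade 4: 2,550 × 47% = 1198.5
  Grade 5: 3,450 × 74.9% = 2584.05
  Grade 6: 1,950 × 48.6% = 947.7
  Grade 7: 2,400 × 41.8% = 1003.2
Estimated total = 8165.4 → 8,170.

8,170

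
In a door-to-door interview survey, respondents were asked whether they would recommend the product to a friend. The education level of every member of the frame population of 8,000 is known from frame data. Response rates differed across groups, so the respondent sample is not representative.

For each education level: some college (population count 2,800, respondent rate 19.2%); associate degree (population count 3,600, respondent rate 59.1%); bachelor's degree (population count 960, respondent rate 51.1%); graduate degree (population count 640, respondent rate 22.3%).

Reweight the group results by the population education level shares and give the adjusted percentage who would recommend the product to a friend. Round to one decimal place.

41.2%

Weight each group's respondent value by its population share:
  some college: (2,800/8,000) × 19.2 = 6.72
  associate degree: (3,600/8,000) × 59.1 = 26.595
  bachelor's degree: (960/8,000) × 51.1 = 6.132
  graduate degree: (640/8,000) × 22.3 = 1.784
Post-stratified estimate = 41.231 → 41.2%.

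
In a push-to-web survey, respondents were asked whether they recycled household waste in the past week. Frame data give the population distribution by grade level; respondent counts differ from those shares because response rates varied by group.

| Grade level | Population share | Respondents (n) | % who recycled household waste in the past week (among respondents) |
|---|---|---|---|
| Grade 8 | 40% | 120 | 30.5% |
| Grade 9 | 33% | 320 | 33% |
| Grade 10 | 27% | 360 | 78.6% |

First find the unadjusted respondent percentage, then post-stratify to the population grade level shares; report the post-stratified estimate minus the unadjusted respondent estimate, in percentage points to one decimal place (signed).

-8.8 percentage points

Naive respondent-only estimate (weights = respondent counts):
  (120/800)×30.5 + (320/800)×33 + (360/800)×78.6 = 53.145%
Post-stratifying to population shares instead:
  0.4×30.5 + 0.33×33 + 0.27×78.6 = 44.312%
Difference = 44.312 − 53.145 = -8.833 pp.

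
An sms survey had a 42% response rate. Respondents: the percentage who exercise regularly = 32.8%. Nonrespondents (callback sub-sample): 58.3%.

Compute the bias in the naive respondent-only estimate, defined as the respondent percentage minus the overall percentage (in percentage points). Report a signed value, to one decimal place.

-14.8 percentage points

Nonresponse fraction = 1 − 0.42 = 0.58.
Bias = (nonresponse fraction) × (respondent percentage − nonrespondent percentage)
     = 0.58 × (32.8 − 58.3) = 0.58 × -25.5 = -14.79.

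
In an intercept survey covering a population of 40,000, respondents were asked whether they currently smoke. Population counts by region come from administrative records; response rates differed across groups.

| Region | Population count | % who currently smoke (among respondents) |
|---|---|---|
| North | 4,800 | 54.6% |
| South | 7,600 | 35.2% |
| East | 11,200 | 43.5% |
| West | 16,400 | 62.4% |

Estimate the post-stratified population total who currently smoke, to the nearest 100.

20,400

Estimated count per cell = population count × respondent percentage:
  North: 4,800 × 54.6% = 2620.8
  South: 7,600 × 35.2% = 2675.2
  East: 11,200 × 43.5% = 4872
  West: 16,400 × 62.4% = 10233.6
Estimated total = 20401.6 → 20,400.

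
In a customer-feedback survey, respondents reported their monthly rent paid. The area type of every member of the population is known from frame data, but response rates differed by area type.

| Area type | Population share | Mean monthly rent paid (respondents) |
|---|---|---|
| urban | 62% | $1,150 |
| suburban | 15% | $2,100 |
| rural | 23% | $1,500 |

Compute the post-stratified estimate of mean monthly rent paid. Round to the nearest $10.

$1,370

Each cell contributes population-share × respondent value:
  urban: 0.62 × 1150 = 713
  suburban: 0.15 × 2100 = 315
  rural: 0.23 × 1500 = 345
Post-stratified estimate = 1373 → $1,370.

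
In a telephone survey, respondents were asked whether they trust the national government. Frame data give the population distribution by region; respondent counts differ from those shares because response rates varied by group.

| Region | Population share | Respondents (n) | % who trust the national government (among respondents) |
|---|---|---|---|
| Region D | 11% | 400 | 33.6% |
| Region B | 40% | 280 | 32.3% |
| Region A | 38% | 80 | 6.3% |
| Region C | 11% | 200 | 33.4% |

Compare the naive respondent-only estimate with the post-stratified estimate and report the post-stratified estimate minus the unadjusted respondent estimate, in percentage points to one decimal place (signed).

Without adjustment, the pooled respondent share is:
  (400/960)×33.6 + (280/960)×32.3 + (80/960)×6.3 + (200/960)×33.4 = 30.9042%
Reweighting by population region shares:
  0.11×33.6 + 0.4×32.3 + 0.38×6.3 + 0.11×33.4 = 22.684%
Difference = 22.684 − 30.9042 = -8.2202 pp.

-8.2 percentage points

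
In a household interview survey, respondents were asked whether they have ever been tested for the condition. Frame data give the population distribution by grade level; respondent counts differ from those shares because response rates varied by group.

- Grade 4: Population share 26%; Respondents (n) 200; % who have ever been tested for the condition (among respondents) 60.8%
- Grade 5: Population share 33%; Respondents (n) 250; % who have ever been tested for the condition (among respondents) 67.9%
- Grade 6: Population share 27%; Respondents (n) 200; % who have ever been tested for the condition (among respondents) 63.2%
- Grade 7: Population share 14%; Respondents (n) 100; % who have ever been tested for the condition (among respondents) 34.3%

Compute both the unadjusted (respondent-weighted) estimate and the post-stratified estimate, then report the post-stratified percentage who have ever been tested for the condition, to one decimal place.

60.1%

Without adjustment, the pooled respondent share is:
  (200/750)×60.8 + (250/750)×67.9 + (200/750)×63.2 + (100/750)×34.3 = 60.2733%
Reweighting by population grade level shares:
  0.26×60.8 + 0.33×67.9 + 0.27×63.2 + 0.14×34.3 = 60.081%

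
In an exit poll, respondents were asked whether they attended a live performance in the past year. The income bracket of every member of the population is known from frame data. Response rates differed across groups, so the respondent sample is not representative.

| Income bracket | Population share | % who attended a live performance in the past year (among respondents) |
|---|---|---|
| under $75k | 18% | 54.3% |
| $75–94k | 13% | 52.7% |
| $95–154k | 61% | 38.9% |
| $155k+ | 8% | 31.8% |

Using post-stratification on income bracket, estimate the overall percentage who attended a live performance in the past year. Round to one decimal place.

42.9%

Reweight to the known income bracket distribution:
  under $75k: 0.18 × 54.3 = 9.774
  $75–94k: 0.13 × 52.7 = 6.851
  $95–154k: 0.61 × 38.9 = 23.729
  $155k+: 0.08 × 31.8 = 2.544
Post-stratified estimate = 42.898 → 42.9%.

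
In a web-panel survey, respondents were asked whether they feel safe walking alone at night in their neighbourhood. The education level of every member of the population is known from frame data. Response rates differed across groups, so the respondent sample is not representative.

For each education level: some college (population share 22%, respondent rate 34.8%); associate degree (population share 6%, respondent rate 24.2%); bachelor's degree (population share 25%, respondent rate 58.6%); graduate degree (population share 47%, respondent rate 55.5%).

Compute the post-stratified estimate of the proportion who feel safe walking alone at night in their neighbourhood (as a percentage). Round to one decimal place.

Weight each group's respondent value by its population share:
  some college: 0.22 × 34.8 = 7.656
  associate degree: 0.06 × 24.2 = 1.452
  bachelor's degree: 0.25 × 58.6 = 14.65
  graduate degree: 0.47 × 55.5 = 26.085
Post-stratified estimate = 49.843 → 49.8%.

49.8%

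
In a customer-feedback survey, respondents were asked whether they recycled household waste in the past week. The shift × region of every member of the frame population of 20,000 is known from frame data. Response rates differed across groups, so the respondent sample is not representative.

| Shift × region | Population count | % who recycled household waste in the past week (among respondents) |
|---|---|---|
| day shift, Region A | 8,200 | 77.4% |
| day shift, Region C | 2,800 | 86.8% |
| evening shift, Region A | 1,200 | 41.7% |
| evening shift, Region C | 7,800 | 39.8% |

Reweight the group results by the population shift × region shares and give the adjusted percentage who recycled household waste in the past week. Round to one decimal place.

61.9%

Post-stratification weights by population share, not respondent share:
  day shift, Region A: (8,200/20,000) × 77.4 = 31.734
  day shift, Region C: (2,800/20,000) × 86.8 = 12.152
  evening shift, Region A: (1,200/20,000) × 41.7 = 2.502
  evening shift, Region C: (7,800/20,000) × 39.8 = 15.522
Post-stratified estimate = 61.91 → 61.9%.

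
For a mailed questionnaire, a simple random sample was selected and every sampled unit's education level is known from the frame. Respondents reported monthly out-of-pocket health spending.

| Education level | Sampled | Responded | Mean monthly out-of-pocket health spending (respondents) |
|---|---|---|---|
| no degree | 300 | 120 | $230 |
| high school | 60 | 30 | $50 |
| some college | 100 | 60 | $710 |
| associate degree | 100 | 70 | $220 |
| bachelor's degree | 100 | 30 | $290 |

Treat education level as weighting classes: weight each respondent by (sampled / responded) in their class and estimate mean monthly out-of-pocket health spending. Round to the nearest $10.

$290

Response rates by class: no degree 120/300 = 40%, high school 30/60 = 50%, some college 60/100 = 60%, associate degree 70/100 = 70%, bachelor's degree 30/100 = 30%.
Inverse-response-rate weighting restores each class to its sampled count, so class totals weight by n_sampled:
  no degree: 300 × 230 = 69,000
  high school: 60 × 50 = 3000
  some college: 100 × 710 = 71,000
  associate degree: 100 × 220 = 22,000
  bachelor's degree: 100 × 290 = 29,000
Adjusted estimate = 194,000 / 660 = 293.939 → $290.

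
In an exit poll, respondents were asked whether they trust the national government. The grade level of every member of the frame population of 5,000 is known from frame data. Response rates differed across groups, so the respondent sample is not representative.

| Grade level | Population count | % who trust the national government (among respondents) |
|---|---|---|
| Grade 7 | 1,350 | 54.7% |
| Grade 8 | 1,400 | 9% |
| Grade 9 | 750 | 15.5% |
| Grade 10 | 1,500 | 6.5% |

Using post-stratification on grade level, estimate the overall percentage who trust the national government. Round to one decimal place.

21.6%

Each cell contributes population-share × respondent value:
  Grade 7: (1,350/5,000) × 54.7 = 14.769
  Grade 8: (1,400/5,000) × 9 = 2.52
  Grade 9: (750/5,000) × 15.5 = 2.325
  Grade 10: (1,500/5,000) × 6.5 = 1.95
Post-stratified estimate = 21.564 → 21.6%.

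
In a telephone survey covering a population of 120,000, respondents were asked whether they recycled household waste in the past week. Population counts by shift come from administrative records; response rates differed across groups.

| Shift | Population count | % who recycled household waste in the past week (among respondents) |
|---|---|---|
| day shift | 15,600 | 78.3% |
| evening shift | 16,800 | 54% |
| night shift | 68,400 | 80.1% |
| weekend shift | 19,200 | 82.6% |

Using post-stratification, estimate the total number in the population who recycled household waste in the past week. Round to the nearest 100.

Each cell contributes its population count × the respondent rate:
  day shift: 15,600 × 78.3% = 12214.8
  evening shift: 16,800 × 54% = 9072
  night shift: 68,400 × 80.1% = 54788.4
  weekend shift: 19,200 × 82.6% = 15859.2
Estimated total = 91934.4 → 91,900.

91,900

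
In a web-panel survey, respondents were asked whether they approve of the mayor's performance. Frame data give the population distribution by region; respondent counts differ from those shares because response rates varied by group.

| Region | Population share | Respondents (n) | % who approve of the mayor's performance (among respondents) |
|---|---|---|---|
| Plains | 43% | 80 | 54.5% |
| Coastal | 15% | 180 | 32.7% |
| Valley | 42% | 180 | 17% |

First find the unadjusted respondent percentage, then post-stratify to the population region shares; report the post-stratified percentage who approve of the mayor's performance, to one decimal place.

Unadjusted (pooled respondent) estimate weights by respondent counts:
  (80/440)×54.5 + (180/440)×32.7 + (180/440)×17 = 30.2409%
Reweighting by population region shares:
  0.43×54.5 + 0.15×32.7 + 0.42×17 = 35.48%

35.5%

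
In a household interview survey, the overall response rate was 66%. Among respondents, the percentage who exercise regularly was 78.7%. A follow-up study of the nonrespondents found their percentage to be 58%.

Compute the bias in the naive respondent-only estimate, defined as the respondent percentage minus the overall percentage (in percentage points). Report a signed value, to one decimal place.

Nonresponse fraction = 1 − 0.66 = 0.34.
Bias = (nonresponse fraction) × (respondent percentage − nonrespondent percentage)
     = 0.34 × (78.7 − 58) = 0.34 × 20.7 = 7.038.

+7.0 percentage points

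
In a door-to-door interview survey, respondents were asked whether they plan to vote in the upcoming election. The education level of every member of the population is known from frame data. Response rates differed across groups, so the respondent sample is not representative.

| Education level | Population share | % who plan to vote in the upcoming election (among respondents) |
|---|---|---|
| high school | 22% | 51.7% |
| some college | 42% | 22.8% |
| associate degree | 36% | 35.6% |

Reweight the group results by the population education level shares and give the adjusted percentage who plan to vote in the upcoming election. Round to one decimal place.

33.8%

Weight each group's respondent value by its population share:
  high school: 0.22 × 51.7 = 11.374
  some college: 0.42 × 22.8 = 9.576
  associate degree: 0.36 × 35.6 = 12.816
Post-stratified estimate = 33.766 → 33.8%.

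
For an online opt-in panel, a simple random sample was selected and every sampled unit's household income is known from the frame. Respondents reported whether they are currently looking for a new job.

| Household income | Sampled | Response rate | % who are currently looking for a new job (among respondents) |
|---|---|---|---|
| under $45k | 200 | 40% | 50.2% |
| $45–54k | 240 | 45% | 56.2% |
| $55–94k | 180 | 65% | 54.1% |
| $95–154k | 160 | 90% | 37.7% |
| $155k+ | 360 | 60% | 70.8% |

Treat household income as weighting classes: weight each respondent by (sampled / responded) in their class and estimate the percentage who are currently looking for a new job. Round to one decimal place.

56.8%

Weighting each respondent by the inverse class response rate inflates each class back to its sampled size, so the class weight is n_sampled:
  under $45k: 200 × 50.2 = 10,040
  $45–54k: 240 × 56.2 = 13,488
  $55–94k: 180 × 54.1 = 9738
  $95–154k: 160 × 37.7 = 6032
  $155k+: 360 × 70.8 = 25,488
Adjusted estimate = 64,786 / 1,140 = 56.8298 → 56.8%.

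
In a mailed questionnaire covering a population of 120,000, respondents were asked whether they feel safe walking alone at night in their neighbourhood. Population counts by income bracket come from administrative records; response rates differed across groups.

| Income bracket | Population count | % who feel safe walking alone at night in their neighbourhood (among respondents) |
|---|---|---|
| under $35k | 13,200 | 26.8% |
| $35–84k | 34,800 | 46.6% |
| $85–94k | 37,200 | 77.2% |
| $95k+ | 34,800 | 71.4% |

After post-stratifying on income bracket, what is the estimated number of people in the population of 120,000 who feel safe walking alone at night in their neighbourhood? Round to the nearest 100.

73,300

Estimated count per cell = population count × respondent percentage:
  under $35k: 13,200 × 26.8% = 3537.6
  $35–84k: 34,800 × 46.6% = 16216.8
  $85–94k: 37,200 × 77.2% = 28718.4
  $95k+: 34,800 × 71.4% = 24847.2
Estimated total = 73,320 → 73,300.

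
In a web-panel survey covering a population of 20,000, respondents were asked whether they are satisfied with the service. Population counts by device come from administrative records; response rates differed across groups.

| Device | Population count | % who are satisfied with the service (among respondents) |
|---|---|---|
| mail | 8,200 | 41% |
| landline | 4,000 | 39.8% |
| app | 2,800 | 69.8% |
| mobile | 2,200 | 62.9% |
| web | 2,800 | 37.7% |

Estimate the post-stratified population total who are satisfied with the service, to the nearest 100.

9,300

Each cell contributes its population count × the respondent rate:
  mail: 8,200 × 41% = 3362
  landline: 4,000 × 39.8% = 1592
  app: 2,800 × 69.8% = 1954.4
  mobile: 2,200 × 62.9% = 1383.8
  web: 2,800 × 37.7% = 1055.6
Estimated total = 9347.8 → 9,300.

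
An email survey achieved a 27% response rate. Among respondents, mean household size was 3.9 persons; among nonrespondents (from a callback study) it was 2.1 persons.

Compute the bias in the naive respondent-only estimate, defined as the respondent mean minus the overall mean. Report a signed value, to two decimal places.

Nonresponse fraction = 1 − 0.27 = 0.73.
Bias = (nonresponse fraction) × (respondent mean − nonrespondent mean)
     = 0.73 × (3.9 − 2.1) = 0.73 × 1.8 = 1.314.

+1.31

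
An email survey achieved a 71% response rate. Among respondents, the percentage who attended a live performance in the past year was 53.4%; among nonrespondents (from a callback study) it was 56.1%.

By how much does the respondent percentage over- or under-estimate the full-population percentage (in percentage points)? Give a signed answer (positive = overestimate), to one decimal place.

-0.8 percentage points

Nonresponse fraction = 1 − 0.71 = 0.29.
Bias = (nonresponse fraction) × (respondent percentage − nonrespondent percentage)
     = 0.29 × (53.4 − 56.1) = 0.29 × -2.7 = -0.783.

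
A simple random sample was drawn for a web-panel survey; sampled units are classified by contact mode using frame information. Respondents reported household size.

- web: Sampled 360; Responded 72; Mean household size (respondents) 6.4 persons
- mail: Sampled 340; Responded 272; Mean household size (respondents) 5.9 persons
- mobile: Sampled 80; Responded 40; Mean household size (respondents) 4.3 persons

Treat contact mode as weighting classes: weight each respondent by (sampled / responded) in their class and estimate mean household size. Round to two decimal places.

5.97

Response rates by class: web 72/360 = 20%, mail 272/340 = 80%, mobile 40/80 = 50%.
Each respondent's weight = sampled/responded in their class; summing within a class gives n_sampled, so:
  web: 360 × 6.4 = 2304
  mail: 340 × 5.9 = 2006
  mobile: 80 × 4.3 = 344
Adjusted estimate = 4654 / 780 = 5.96667 → 5.97.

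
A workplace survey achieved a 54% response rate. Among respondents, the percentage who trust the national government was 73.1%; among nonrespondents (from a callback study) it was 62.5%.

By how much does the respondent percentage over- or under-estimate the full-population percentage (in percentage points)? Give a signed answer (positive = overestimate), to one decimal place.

+4.9 percentage points

Nonresponse fraction = 1 − 0.54 = 0.46.
Bias = (nonresponse fraction) × (respondent percentage − nonrespondent percentage)
     = 0.46 × (73.1 − 62.5) = 0.46 × 10.6 = 4.876.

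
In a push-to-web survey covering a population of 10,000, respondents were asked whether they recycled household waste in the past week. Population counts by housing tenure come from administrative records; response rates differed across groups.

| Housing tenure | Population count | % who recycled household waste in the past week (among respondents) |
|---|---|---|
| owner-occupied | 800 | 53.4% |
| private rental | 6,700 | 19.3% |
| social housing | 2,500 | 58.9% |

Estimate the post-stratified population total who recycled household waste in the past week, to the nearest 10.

Estimated count per cell = population count × respondent percentage:
  owner-occupied: 800 × 53.4% = 427.2
  private rental: 6,700 × 19.3% = 1293.1
  social housing: 2,500 × 58.9% = 1472.5
Estimated total = 3192.8 → 3,190.

3,190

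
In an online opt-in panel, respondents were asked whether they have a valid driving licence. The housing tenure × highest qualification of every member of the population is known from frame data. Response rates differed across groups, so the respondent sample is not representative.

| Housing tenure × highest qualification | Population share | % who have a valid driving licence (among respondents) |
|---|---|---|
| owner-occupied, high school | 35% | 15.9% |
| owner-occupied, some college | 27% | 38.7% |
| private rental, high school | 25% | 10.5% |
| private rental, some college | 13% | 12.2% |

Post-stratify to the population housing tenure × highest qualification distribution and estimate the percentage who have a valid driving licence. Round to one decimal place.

20.2%

Weight each group's respondent value by its population share:
  owner-occupied, high school: 0.35 × 15.9 = 5.565
  owner-occupied, some college: 0.27 × 38.7 = 10.449
  private rental, high school: 0.25 × 10.5 = 2.625
  private rental, some college: 0.13 × 12.2 = 1.586
Post-stratified estimate = 20.225 → 20.2%.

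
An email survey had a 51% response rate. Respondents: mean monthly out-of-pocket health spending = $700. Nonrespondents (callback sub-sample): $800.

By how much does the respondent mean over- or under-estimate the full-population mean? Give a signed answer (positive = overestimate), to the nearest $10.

Nonresponse fraction = 1 − 0.51 = 0.49.
Bias = (nonresponse fraction) × (respondent mean − nonrespondent mean)
     = 0.49 × (700 − 800) = 0.49 × -100 = -49.

-$50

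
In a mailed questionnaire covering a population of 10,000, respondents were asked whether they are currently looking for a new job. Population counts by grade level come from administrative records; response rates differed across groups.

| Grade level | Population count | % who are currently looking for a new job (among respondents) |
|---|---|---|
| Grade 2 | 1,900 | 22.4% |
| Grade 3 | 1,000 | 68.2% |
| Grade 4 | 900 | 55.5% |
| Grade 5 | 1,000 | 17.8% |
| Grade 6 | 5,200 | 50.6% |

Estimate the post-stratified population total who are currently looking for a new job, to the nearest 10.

4,420

Apply each group's respondent rate to its population count:
  Grade 2: 1,900 × 22.4% = 425.6
  Grade 3: 1,000 × 68.2% = 682
  Grade 4: 900 × 55.5% = 499.5
  Grade 5: 1,000 × 17.8% = 178
  Grade 6: 5,200 × 50.6% = 2631.2
Estimated total = 4416.3 → 4,420.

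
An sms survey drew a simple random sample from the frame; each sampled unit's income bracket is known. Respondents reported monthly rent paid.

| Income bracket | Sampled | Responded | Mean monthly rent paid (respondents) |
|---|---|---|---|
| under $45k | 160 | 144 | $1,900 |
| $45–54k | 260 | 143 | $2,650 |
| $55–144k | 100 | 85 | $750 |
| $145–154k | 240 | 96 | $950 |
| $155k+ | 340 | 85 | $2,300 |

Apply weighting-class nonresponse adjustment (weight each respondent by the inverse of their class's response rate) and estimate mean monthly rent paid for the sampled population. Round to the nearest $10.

$1,890

Class response rates: under $45k 144/160 = 90%, $45–54k 143/260 = 55%, $55–144k 85/100 = 85%, $145–154k 96/240 = 40%, $155k+ 85/340 = 25%.
Inverse-response-rate weighting restores each class to its sampled count, so class totals weight by n_sampled:
  under $45k: 160 × 1900 = 304,000
  $45–54k: 260 × 2650 = 689,000
  $55–144k: 100 × 750 = 75,000
  $145–154k: 240 × 950 = 228,000
  $155k+: 340 × 2300 = 782,000
Adjusted estimate = 2,078,000 / 1,100 = 1889.09 → $1,890.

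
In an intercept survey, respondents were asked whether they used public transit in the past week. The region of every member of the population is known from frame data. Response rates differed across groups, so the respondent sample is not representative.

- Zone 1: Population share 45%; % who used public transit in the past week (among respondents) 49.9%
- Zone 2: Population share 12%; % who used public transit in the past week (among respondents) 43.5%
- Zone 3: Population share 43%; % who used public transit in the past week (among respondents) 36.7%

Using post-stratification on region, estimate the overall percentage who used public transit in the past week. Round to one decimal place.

Each cell contributes population-share × respondent value:
  Zone 1: 0.45 × 49.9 = 22.455
  Zone 2: 0.12 × 43.5 = 5.22
  Zone 3: 0.43 × 36.7 = 15.781
Post-stratified estimate = 43.456 → 43.5%.

43.5%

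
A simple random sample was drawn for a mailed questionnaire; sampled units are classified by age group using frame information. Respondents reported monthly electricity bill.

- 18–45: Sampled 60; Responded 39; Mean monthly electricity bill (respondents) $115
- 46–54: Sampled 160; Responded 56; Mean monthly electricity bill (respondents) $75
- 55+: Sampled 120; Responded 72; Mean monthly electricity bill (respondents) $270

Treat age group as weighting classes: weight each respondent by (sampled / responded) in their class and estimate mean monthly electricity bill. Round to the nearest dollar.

Response rates by class: 18–45 39/60 = 65%, 46–54 56/160 = 35%, 55+ 72/120 = 60%.
Inverse-response-rate weighting restores each class to its sampled count, so class totals weight by n_sampled:
  18–45: 60 × 115 = 6900
  46–54: 160 × 75 = 12,000
  55+: 120 × 270 = 32,400
Adjusted estimate = 51,300 / 340 = 150.882 → $151.

$151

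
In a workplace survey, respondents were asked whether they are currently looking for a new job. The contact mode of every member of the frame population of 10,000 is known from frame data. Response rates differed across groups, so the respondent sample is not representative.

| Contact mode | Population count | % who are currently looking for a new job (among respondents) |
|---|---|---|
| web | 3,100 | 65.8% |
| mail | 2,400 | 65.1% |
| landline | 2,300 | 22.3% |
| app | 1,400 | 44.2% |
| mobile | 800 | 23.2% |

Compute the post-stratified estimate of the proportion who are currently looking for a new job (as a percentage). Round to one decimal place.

Post-stratification weights by population share, not respondent share:
  web: (3,100/10,000) × 65.8 = 20.398
  mail: (2,400/10,000) × 65.1 = 15.624
  landline: (2,300/10,000) × 22.3 = 5.129
  app: (1,400/10,000) × 44.2 = 6.188
  mobile: (800/10,000) × 23.2 = 1.856
Post-stratified estimate = 49.195 → 49.2%.

49.2%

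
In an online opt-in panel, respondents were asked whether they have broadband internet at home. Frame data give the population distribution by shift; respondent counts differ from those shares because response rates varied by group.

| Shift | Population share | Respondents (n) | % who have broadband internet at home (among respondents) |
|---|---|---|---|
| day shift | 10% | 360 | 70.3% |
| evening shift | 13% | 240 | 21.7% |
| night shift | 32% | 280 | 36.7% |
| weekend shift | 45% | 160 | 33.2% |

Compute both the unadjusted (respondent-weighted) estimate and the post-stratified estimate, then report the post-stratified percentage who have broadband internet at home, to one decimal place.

36.5%

Without adjustment, the pooled respondent share is:
  (360/1040)×70.3 + (240/1040)×21.7 + (280/1040)×36.7 + (160/1040)×33.2 = 44.3308%
Post-stratifying to population shares instead:
  0.1×70.3 + 0.13×21.7 + 0.32×36.7 + 0.45×33.2 = 36.535%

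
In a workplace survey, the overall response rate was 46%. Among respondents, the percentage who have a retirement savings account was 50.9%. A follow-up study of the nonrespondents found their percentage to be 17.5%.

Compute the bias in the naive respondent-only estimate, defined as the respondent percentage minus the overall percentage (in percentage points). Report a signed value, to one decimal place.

Nonresponse fraction = 1 − 0.46 = 0.54.
Bias = (nonresponse fraction) × (respondent percentage − nonrespondent percentage)
     = 0.54 × (50.9 − 17.5) = 0.54 × 33.4 = 18.036.

+18.0 percentage points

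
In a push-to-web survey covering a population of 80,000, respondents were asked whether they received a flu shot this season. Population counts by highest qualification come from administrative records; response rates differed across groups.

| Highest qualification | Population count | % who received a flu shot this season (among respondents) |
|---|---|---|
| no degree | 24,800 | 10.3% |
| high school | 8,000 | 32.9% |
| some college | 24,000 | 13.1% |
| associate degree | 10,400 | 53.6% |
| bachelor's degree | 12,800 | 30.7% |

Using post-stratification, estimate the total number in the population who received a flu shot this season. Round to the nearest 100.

17,800

Apply each group's respondent rate to its population count:
  no degree: 24,800 × 10.3% = 2554.4
  high school: 8,000 × 32.9% = 2632
  some college: 24,000 × 13.1% = 3144
  associate degree: 10,400 × 53.6% = 5574.4
  bachelor's degree: 12,800 × 30.7% = 3929.6
Estimated total = 17834.4 → 17,800.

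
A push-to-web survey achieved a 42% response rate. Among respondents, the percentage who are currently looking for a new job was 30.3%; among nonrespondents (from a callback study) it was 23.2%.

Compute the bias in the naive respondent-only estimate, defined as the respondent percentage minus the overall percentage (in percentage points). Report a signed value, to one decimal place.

+4.1 percentage points

Nonresponse fraction = 1 − 0.42 = 0.58.
Bias = (nonresponse fraction) × (respondent percentage − nonrespondent percentage)
     = 0.58 × (30.3 − 23.2) = 0.58 × 7.1 = 4.118.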